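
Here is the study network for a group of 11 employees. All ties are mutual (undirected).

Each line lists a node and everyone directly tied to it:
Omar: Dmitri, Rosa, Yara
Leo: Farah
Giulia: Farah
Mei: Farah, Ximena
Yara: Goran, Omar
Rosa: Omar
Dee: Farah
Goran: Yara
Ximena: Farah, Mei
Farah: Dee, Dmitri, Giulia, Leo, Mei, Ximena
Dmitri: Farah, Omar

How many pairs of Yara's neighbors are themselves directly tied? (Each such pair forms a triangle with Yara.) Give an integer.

0

Yara's neighbors are Goran and Omar, but none of them are tied to each other, so no triangle contains Yara.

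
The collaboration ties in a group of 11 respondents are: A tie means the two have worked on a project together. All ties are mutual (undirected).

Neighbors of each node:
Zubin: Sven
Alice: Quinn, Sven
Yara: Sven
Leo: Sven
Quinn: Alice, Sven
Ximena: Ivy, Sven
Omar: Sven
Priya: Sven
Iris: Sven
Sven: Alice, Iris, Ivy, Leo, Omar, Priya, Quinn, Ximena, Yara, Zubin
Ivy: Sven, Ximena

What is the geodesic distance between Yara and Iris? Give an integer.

2

One shortest route is Yara – Sven – Iris, which uses 2 edges, and Yara and Iris are not directly tied, so nothing shorter exists. So d(Yara,Iris) = 2.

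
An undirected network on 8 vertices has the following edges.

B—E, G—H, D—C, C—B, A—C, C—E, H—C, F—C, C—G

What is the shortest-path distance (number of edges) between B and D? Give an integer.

One shortest route is B – C – D, which uses 2 edges, and B and D are not directly tied, so nothing shorter exists. So d(B,D) = 2.

2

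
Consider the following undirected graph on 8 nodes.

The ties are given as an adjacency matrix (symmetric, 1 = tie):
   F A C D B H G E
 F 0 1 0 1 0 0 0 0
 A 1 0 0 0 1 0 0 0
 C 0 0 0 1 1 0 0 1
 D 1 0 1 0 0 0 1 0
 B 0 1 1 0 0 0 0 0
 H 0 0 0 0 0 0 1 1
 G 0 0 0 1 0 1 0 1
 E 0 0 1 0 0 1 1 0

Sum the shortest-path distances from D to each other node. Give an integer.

Distances from D: A:2, B:2, C:1, E:2, F:1, G:1, H:2.
Sum = 2 + 2 + 1 + 2 + 1 + 1 + 2 = 11.

11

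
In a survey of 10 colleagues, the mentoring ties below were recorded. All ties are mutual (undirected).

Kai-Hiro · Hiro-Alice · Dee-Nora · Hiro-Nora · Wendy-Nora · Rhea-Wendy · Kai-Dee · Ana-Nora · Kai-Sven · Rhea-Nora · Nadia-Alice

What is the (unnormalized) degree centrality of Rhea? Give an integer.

2

Rhea is directly tied to Nora and Wendy. That is 2 neighbors, so the degree of Rhea is 2.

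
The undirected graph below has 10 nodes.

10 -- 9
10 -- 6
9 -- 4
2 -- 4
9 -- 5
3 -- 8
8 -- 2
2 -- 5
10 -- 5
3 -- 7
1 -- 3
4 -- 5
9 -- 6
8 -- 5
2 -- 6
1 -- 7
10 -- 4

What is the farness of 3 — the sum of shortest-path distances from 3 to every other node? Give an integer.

Distances from 3: 1:1, 2:2, 4:3, 5:2, 6:3, 7:1, 8:1, 9:3, 10:3.
Sum = 1 + 2 + 3 + 2 + 3 + 1 + 1 + 3 + 3 = 19.

19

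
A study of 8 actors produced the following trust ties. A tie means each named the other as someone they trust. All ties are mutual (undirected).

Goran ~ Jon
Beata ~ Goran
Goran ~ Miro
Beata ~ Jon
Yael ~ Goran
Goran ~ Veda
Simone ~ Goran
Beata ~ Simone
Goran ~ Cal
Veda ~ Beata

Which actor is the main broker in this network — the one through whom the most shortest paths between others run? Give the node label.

Goran

Unnormalized betweenness of each node: Beata:3/2, Cal:0, Goran:33/2, Jon:0, Miro:0, Simone:0, Veda:0, Yael:0.
Goran has the largest value, 33/2, making it the main broker — the node through which the most shortest paths run.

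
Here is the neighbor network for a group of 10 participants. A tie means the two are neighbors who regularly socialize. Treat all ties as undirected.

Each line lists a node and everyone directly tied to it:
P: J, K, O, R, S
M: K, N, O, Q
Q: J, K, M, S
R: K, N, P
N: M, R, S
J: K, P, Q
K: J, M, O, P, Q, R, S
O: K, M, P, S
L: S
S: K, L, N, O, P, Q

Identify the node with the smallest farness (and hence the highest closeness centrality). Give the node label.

Farness (sum of distances to all others) for each node — J:17, K:11, L:20, M:15, N:16, O:14, P:13, Q:14, R:16, S:12.
The smallest farness is 11, for K, so K has the highest closeness.

K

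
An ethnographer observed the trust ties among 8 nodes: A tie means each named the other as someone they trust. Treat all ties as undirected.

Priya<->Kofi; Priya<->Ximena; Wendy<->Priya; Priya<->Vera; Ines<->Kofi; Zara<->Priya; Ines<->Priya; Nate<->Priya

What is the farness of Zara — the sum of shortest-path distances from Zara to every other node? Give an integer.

Distances from Zara: Ines:2, Kofi:2, Nate:2, Priya:1, Vera:2, Wendy:2, Ximena:2.
Sum = 2 + 2 + 2 + 1 + 2 + 2 + 2 = 13.

13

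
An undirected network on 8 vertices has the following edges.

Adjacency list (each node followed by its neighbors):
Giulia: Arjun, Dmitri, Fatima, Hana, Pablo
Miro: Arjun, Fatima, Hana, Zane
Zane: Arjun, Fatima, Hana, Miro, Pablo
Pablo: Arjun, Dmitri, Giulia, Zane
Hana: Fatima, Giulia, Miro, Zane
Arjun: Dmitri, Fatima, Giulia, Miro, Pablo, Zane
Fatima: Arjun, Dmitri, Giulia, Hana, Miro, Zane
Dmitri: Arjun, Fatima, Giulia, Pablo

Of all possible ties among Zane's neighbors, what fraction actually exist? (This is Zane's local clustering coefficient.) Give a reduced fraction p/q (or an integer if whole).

Zane's neighbors: Arjun, Fatima, Hana, Miro, and Pablo (k = 5).
Possible neighbor pairs: C(5,2) = 10. Edges among them: Arjun–Fatima, Arjun–Miro, Arjun–Pablo, Fatima–Hana, Fatima–Miro, Hana–Miro → e = 6.
Clustering(Zane) = 6/10 = 3/5.

3/5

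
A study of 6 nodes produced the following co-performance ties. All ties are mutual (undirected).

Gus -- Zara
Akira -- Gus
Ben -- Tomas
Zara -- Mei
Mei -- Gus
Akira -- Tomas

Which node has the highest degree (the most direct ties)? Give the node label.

Degrees — Akira:2, Ben:1, Gus:3, Mei:2, Tomas:2, Zara:2.
The maximum is 3, attained only by Gus.

Gus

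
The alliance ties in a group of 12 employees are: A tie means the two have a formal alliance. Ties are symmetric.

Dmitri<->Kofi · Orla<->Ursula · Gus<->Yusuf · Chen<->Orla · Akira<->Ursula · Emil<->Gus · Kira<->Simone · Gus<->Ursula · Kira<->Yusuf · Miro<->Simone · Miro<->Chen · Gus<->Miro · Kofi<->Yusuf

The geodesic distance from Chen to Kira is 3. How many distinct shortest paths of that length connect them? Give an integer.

The shortest distance is 3, and the only length-3 path is Chen–Miro–Simone–Kira. So there is exactly 1 shortest path.

1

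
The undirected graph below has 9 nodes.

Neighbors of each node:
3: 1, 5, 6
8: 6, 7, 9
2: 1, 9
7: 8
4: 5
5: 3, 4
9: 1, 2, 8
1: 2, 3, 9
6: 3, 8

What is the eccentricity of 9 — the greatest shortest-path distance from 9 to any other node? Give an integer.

Distances from 9: 1:1, 2:1, 3:2, 4:4, 5:3, 6:2, 7:2, 8:1.
The largest is 4 (to 4), so the eccentricity of 9 is 4.

4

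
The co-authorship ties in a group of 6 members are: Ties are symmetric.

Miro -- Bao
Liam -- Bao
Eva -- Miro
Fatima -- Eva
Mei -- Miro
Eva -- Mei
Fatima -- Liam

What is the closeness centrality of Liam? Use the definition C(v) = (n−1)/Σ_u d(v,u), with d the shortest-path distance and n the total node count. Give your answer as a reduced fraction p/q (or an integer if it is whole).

5/9

Distances from Liam: Bao:1, Eva:2, Fatima:1, Mei:3, Miro:2. Sum = 9.
n = 6, so closeness = 5/9.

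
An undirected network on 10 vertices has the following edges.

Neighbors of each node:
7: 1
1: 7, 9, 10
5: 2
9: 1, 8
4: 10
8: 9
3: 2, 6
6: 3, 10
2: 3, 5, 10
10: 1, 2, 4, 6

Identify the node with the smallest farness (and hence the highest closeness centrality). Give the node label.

10

Farness (sum of distances to all others) for each node — 1:17, 2:19, 3:25, 4:23, 5:27, 6:21, 7:25, 8:31, 9:23, 10:15.
The smallest farness is 15, for 10, so 10 has the highest closeness.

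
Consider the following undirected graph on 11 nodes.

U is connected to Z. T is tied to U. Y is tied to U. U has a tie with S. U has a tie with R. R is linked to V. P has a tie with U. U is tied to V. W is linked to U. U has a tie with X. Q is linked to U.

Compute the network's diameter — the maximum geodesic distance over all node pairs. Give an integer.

2

Eccentricity of each node (its greatest distance to any other): P:2, Q:2, R:2, S:2, T:2, U:1, V:2, W:2, X:2, Y:2, Z:2.
The maximum eccentricity is 2, realized for instance by the pair X–W via X – U – W. So the diameter is 2.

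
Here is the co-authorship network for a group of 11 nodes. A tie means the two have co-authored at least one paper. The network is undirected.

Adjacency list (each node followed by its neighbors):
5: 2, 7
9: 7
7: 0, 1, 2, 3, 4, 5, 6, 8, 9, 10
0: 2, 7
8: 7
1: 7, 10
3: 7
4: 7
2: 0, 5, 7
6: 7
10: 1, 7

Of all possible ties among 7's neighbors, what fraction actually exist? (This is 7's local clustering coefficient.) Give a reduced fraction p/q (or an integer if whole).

7's neighbors: 0, 1, 2, 3, 4, 5, 6, 8, 9, and 10 (k = 10).
Possible neighbor pairs: C(10,2) = 45. Edges among them: 0–2, 1–10, 2–5 → e = 3.
Clustering(7) = 3/45 = 1/15.

1/15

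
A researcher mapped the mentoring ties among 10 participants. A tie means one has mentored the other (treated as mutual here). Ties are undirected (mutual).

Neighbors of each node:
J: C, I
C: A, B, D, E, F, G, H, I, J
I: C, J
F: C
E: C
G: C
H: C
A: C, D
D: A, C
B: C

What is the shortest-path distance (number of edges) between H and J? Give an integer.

2

One shortest route is H – C – J, which uses 2 edges, and H and J are not directly tied, so nothing shorter exists. So d(H,J) = 2.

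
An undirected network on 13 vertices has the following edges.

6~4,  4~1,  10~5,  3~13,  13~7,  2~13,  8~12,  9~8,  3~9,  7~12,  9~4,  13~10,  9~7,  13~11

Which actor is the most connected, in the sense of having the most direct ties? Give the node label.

Degrees — 1:1, 2:1, 3:2, 4:3, 5:1, 6:1, 7:3, 8:2, 9:4, 10:2, 11:1, 12:2, 13:5.
The maximum is 5, attained only by 13.

13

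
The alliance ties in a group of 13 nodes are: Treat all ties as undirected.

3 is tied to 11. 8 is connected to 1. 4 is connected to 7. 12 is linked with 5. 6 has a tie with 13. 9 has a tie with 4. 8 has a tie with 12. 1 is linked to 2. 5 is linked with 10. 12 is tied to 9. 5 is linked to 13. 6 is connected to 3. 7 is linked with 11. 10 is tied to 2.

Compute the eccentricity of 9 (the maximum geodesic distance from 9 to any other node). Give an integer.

Distances from 9: 1:3, 2:4, 3:4, 4:1, 5:2, 6:4, 7:2, 8:2, 10:3, 11:3, 12:1, 13:3.
The largest is 4 (to 3, 2, and 6), so the eccentricity of 9 is 4.

4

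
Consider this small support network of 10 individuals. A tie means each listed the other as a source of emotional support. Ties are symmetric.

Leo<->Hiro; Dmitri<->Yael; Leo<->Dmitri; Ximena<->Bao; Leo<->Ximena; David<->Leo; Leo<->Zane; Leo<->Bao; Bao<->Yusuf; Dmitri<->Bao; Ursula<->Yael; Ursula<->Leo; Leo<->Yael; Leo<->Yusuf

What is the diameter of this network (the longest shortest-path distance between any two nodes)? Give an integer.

Eccentricity of each node (its greatest distance to any other): Bao:2, David:2, Dmitri:2, Hiro:2, Leo:1, Ursula:2, Ximena:2, Yael:2, Yusuf:2, Zane:2.
The maximum eccentricity is 2, realized for instance by the pair Yael–David via Yael – Leo – David. So the diameter is 2.

2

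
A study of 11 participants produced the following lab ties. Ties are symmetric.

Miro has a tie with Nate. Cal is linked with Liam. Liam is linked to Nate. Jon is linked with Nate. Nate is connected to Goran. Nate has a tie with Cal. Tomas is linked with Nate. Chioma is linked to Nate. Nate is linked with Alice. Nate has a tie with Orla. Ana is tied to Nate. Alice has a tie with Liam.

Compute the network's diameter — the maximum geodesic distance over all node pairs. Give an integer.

2

Eccentricity of each node (its greatest distance to any other): Alice:2, Ana:2, Cal:2, Chioma:2, Goran:2, Jon:2, Liam:2, Miro:2, Nate:1, Orla:2, Tomas:2.
The maximum eccentricity is 2, realized for instance by the pair Tomas–Jon via Tomas – Nate – Jon. So the diameter is 2.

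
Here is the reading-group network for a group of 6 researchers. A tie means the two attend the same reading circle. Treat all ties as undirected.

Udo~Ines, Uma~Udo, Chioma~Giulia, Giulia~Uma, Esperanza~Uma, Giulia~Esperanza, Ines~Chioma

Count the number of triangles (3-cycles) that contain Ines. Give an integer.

Ines's neighbors are Chioma and Udo, but none of them are tied to each other, so no triangle contains Ines.

0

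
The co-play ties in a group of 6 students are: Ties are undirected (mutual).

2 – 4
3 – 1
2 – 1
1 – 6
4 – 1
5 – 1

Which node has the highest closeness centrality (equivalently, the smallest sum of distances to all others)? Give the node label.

1

Farness (sum of distances to all others) for each node — 1:5, 2:8, 3:9, 4:8, 5:9, 6:9.
The smallest farness is 5, for 1, so 1 has the highest closeness.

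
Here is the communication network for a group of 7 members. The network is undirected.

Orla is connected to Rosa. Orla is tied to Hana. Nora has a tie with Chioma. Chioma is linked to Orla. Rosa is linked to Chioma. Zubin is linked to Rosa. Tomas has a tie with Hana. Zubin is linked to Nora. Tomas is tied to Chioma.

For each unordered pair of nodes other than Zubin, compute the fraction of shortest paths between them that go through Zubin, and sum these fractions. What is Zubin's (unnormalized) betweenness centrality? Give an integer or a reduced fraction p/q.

1/2

Pairs whose geodesics pass through Zubin — Nora–Rosa: 1/2.
All other pairs contribute 0.
Summing the contributions gives betweenness(Zubin) = 1/2.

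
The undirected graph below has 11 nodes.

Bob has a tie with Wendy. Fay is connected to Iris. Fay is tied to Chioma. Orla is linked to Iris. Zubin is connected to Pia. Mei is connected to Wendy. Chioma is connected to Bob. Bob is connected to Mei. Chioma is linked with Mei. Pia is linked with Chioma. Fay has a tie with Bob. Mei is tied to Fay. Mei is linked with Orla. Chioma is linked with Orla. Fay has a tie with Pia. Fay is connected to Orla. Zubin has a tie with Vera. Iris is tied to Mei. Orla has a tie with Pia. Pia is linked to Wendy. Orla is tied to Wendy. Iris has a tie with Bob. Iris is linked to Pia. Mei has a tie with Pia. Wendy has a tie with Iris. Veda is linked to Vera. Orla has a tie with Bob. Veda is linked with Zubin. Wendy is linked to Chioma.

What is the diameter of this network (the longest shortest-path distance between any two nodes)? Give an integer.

4

Eccentricity of each node (its greatest distance to any other): Bob:4, Chioma:3, Fay:3, Iris:3, Mei:3, Orla:3, Pia:2, Veda:4, Vera:4, Wendy:3, Zubin:3.
The maximum eccentricity is 4, realized for instance by the pair Vera–Bob via Vera – Zubin – Pia – Orla – Bob. So the diameter is 4.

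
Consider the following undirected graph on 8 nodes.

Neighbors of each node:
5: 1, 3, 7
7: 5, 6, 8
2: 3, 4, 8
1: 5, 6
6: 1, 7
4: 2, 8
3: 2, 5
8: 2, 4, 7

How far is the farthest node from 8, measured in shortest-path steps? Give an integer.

Distances from 8: 1:3, 2:1, 3:2, 4:1, 5:2, 6:2, 7:1.
The largest is 3 (to 1), so the eccentricity of 8 is 3.

3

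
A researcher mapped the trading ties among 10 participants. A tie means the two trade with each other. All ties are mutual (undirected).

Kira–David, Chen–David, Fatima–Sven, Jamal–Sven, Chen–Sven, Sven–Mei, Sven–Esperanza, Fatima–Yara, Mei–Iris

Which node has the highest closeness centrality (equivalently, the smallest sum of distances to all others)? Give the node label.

Farness (sum of distances to all others) for each node — Chen:18, David:24, Esperanza:22, Fatima:20, Iris:28, Jamal:22, Kira:32, Mei:20, Sven:14, Yara:28.
The smallest farness is 14, for Sven, so Sven has the highest closeness.

Sven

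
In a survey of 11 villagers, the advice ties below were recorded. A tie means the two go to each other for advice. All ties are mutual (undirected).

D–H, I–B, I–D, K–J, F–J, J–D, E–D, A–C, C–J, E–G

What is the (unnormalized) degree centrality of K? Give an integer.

K is directly tied to J. That is 1 neighbor, so the degree of K is 1.

1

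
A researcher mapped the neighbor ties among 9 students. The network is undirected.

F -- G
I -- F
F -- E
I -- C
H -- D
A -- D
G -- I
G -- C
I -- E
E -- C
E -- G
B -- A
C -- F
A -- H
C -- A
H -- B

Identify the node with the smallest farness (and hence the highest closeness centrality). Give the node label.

C

Farness (sum of distances to all others) for each node — A:12, B:18, C:11, D:18, E:15, F:15, G:15, H:17, I:15.
The smallest farness is 11, for C, so C has the highest closeness.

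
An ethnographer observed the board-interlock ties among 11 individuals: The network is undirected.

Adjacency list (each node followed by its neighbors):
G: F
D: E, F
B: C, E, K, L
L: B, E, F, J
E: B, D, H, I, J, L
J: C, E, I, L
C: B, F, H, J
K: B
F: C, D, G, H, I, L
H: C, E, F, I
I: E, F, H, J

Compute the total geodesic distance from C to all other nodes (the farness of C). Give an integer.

16

Distances from C: B:1, D:2, E:2, F:1, G:2, H:1, I:2, J:1, K:2, L:2.
Sum = 1 + 2 + 2 + 1 + 2 + 1 + 2 + 1 + 2 + 2 = 16.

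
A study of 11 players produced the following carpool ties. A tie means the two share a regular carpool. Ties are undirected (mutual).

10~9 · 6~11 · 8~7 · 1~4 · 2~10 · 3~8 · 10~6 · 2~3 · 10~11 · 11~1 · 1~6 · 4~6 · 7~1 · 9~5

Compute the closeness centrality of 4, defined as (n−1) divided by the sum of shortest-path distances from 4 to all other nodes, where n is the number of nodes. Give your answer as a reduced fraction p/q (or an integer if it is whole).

Distances from 4: 1:1, 2:3, 3:4, 5:4, 6:1, 7:2, 8:3, 9:3, 10:2, 11:2. Sum = 25.
n = 11, so closeness = 10/25 = 2/5.

2/5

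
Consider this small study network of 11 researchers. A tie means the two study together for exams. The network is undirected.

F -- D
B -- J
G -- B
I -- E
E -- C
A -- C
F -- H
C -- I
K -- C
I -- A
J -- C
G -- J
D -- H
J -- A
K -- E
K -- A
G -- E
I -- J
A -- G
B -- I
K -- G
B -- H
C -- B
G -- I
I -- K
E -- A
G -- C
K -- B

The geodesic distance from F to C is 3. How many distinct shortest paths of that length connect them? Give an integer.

The shortest distance is 3, and the only length-3 path is F–H–B–C. So there is exactly 1 shortest path.

1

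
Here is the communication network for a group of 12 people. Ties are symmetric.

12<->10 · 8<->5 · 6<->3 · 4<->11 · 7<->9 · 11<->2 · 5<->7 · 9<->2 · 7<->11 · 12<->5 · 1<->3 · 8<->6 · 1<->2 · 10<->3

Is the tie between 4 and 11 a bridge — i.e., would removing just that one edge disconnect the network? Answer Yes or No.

Yes

Without the 4–11 edge there is no alternate route between 4 and 11, so the network disconnects. It is a bridge.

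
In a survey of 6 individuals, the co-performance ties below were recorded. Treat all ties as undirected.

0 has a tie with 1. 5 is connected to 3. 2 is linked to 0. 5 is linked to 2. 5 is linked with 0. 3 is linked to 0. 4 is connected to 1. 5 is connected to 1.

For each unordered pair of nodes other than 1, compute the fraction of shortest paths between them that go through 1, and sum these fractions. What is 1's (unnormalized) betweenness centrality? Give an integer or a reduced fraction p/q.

Pairs whose geodesics pass through 1 — 0–4: 1; 3–4: 2/2; 5–4: 1; 2–4: 2/2.
All other pairs contribute 0.
Summing the contributions gives betweenness(1) = 4.

4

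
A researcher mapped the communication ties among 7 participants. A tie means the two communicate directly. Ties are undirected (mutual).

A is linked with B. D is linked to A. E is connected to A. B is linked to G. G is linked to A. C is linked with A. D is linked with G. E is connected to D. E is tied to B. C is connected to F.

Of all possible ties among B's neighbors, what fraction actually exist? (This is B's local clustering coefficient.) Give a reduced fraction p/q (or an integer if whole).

B's neighbors: A, E, and G (k = 3).
Possible neighbor pairs: C(3,2) = 3. Edges among them: A–E, A–G → e = 2.
Clustering(B) = 2/3.

2/3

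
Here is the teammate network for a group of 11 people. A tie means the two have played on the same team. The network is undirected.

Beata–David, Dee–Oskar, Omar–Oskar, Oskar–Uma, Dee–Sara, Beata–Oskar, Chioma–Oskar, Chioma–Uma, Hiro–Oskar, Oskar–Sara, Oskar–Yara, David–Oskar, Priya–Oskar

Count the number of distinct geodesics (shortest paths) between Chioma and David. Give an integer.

The shortest distance is 2, and the only length-2 path is Chioma–Oskar–David. So there is exactly 1 shortest path.

1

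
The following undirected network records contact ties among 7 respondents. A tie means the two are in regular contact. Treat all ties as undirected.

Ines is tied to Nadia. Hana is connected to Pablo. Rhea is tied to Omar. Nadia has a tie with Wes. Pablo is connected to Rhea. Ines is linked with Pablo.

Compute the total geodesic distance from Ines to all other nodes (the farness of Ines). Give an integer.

11

Distances from Ines: Hana:2, Nadia:1, Omar:3, Pablo:1, Rhea:2, Wes:2.
Sum = 2 + 1 + 3 + 1 + 2 + 2 = 11.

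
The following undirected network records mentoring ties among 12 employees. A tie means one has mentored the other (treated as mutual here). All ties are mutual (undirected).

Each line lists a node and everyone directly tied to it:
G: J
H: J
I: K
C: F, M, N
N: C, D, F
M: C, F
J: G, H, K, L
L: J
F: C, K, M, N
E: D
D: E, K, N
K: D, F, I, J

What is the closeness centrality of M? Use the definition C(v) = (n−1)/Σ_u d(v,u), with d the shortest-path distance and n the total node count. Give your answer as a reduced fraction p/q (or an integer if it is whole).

11/31

Distances from M: C:1, D:3, E:4, F:1, G:4, H:4, I:3, J:3, K:2, L:4, N:2. Sum = 31.
n = 12, so closeness = 11/31.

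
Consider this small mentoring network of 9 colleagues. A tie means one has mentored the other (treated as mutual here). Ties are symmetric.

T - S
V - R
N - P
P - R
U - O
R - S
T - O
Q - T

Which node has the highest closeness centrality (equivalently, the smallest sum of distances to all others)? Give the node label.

S

Farness (sum of distances to all others) for each node — N:29, O:22, P:22, Q:24, R:17, S:16, T:17, U:29, V:24.
The smallest farness is 16, for S, so S has the highest closeness.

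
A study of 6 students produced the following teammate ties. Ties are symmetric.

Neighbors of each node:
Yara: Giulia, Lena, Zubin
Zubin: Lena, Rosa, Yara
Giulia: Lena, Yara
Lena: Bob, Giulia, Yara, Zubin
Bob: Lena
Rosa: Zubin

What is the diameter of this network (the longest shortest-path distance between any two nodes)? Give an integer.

3

Eccentricity of each node (its greatest distance to any other): Bob:3, Giulia:3, Lena:2, Rosa:3, Yara:2, Zubin:2.
The maximum eccentricity is 3, realized for instance by the pair Bob–Rosa via Bob – Lena – Zubin – Rosa. So the diameter is 3.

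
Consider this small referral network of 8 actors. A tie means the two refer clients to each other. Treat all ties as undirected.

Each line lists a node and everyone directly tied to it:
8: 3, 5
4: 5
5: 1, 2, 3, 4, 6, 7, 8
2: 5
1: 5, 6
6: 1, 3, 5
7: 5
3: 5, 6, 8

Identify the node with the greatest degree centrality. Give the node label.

Degrees — 1:2, 2:1, 3:3, 4:1, 5:7, 6:3, 7:1, 8:2.
The maximum is 7, attained only by 5.

5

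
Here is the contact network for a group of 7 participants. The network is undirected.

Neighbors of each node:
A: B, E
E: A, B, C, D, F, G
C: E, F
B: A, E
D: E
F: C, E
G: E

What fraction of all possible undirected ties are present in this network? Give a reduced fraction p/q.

There are 8 edges and 7 nodes, so the maximum possible is C(7,2) = 21.
Density = 8/21.

8/21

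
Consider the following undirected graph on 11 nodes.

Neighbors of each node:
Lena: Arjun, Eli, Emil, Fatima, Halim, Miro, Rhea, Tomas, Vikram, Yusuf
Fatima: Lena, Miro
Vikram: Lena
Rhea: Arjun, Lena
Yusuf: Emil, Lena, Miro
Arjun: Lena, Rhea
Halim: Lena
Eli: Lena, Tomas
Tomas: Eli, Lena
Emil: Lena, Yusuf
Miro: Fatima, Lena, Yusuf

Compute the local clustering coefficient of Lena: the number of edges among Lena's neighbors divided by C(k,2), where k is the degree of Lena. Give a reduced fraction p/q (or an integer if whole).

1/9

Lena's neighbors: Arjun, Eli, Emil, Fatima, Halim, Miro, Rhea, Tomas, Vikram, and Yusuf (k = 10).
Possible neighbor pairs: C(10,2) = 45. Edges among them: Arjun–Rhea, Eli–Tomas, Emil–Yusuf, Fatima–Miro, Miro–Yusuf → e = 5.
Clustering(Lena) = 5/45 = 1/9.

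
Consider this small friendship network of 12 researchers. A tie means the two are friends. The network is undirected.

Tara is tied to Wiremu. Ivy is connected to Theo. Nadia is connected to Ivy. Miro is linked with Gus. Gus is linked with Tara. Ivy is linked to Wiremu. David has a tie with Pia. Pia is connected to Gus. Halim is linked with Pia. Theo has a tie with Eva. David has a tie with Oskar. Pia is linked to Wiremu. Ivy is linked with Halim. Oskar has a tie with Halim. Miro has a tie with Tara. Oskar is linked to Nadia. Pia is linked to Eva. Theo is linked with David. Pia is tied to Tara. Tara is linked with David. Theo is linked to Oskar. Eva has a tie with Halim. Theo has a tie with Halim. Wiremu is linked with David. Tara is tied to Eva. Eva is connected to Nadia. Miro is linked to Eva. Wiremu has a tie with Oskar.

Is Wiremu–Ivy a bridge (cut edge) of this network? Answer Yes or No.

No

Even without that edge, Wiremu still reaches Ivy via Wiremu – Pia – Halim – Ivy, so the network stays connected. Not a bridge.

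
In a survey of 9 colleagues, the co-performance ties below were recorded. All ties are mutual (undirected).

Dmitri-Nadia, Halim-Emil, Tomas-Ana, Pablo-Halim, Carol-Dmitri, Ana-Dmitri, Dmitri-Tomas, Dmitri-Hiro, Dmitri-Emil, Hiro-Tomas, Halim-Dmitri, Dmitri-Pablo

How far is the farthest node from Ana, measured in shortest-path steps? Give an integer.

Distances from Ana: Carol:2, Dmitri:1, Emil:2, Halim:2, Hiro:2, Nadia:2, Pablo:2, Tomas:1.
The largest is 2 (to Carol, Hiro, Emil, Pablo, Nadia, and Halim), so the eccentricity of Ana is 2.

2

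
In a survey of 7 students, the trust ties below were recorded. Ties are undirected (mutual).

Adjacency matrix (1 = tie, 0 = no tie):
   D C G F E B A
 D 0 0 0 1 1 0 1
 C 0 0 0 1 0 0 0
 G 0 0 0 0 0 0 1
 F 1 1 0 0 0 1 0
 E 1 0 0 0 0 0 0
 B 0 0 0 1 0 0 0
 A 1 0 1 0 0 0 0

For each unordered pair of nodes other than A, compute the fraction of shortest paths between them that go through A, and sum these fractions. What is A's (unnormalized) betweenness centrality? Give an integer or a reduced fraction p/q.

5

Pairs whose geodesics pass through A — D–G: 1; C–G: 1; G–F: 1; G–E: 1; G–B: 1.
All other pairs contribute 0.
Summing the contributions gives betweenness(A) = 5.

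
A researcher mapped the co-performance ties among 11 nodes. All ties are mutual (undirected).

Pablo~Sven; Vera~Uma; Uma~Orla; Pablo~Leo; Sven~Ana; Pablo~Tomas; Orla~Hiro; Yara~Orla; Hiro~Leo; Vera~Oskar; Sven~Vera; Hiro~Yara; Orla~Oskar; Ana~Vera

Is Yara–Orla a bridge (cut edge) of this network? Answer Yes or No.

Even without that edge, Yara still reaches Orla via Yara – Hiro – Orla, so the network stays connected. Not a bridge.

No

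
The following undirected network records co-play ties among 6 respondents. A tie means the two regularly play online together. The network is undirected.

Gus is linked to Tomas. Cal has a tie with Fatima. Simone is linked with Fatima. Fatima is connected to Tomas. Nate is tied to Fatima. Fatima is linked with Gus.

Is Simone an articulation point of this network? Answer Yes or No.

Even without Simone, every remaining node can still reach every other (the residual graph is connected), so Simone is not a cut vertex.

No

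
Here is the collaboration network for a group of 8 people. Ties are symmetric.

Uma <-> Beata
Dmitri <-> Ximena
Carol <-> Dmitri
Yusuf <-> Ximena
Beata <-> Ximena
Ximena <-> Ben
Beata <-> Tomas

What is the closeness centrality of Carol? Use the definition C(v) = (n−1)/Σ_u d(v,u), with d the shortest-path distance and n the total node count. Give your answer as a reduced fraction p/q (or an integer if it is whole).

Distances from Carol: Beata:3, Ben:3, Dmitri:1, Tomas:4, Uma:4, Ximena:2, Yusuf:3. Sum = 20.
n = 8, so closeness = 7/20.

7/20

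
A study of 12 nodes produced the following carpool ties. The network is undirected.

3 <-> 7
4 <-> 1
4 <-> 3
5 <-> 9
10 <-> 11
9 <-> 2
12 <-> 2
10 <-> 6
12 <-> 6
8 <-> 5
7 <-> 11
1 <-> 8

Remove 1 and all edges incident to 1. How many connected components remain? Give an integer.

1's neighbors (4 and 8) remain reachable from one another through other ties, so the rest of the network stays in one piece.

1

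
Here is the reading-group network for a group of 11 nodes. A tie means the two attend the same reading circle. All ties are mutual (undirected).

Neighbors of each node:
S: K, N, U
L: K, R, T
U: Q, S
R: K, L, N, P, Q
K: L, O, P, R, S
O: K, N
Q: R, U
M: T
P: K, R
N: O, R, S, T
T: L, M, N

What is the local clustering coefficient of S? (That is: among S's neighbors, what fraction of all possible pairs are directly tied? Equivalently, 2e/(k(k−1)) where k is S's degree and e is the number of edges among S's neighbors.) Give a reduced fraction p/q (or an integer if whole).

0

S's neighbors: K, N, and U (k = 3).
Possible neighbor pairs: C(3,2) = 3. Edges among them: none → e = 0.
Clustering(S) = 0/3 = 0.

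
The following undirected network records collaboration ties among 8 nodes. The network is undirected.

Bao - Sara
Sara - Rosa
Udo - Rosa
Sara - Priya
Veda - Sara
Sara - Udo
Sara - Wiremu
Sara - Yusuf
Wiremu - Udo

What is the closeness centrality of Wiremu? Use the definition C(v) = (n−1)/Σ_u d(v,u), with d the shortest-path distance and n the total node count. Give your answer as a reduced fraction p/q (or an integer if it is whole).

7/12

Distances from Wiremu: Bao:2, Priya:2, Rosa:2, Sara:1, Udo:1, Veda:2, Yusuf:2. Sum = 12.
n = 8, so closeness = 7/12.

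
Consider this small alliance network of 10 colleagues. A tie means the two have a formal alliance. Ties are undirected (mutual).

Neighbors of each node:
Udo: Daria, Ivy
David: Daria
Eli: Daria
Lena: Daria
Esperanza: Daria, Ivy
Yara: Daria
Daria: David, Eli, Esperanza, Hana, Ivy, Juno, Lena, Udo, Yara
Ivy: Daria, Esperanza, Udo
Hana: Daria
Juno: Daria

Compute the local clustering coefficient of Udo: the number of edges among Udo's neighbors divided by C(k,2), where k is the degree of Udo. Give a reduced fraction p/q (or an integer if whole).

1

Udo's neighbors: Daria and Ivy (k = 2).
Possible neighbor pairs: C(2,2) = 1. Edges among them: Daria–Ivy → e = 1.
Clustering(Udo) = 1/1.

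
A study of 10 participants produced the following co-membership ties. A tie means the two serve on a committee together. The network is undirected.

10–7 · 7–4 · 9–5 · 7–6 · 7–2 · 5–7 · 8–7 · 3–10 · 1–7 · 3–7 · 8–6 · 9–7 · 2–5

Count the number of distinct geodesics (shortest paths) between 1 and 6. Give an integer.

1

The shortest distance is 2, and the only length-2 path is 1–7–6. So there is exactly 1 shortest path.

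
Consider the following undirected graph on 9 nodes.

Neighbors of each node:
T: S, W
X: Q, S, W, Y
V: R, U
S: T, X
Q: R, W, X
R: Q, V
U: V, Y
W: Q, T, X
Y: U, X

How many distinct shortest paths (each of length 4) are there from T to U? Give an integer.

2

The shortest distance is 4. The length-4 paths are: T–W–X–Y–U; T–S–X–Y–U.
That gives 2 distinct shortest paths.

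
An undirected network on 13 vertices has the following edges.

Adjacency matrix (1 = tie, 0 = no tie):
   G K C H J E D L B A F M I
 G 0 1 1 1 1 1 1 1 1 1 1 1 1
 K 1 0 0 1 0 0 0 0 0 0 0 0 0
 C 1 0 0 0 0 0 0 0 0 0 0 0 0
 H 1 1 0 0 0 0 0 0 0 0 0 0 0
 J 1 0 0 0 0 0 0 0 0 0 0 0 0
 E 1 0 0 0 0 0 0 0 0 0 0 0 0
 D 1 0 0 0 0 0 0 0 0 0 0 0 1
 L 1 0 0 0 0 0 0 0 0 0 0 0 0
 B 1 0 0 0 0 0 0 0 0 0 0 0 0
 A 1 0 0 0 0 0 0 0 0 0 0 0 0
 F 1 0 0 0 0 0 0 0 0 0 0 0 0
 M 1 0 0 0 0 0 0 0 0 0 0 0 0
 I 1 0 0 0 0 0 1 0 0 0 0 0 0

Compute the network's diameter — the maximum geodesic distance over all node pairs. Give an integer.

Eccentricity of each node (its greatest distance to any other): A:2, B:2, C:2, D:2, E:2, F:2, G:1, H:2, I:2, J:2, K:2, L:2, M:2.
The maximum eccentricity is 2, realized for instance by the pair K–C via K – G – C. So the diameter is 2.

2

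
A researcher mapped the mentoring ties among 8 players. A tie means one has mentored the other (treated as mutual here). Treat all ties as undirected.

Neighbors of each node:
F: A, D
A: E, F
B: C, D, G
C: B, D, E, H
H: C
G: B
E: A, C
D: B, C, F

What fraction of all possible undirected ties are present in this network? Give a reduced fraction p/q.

9/28

There are 9 edges and 8 nodes, so the maximum possible is C(8,2) = 28.
Density = 9/28.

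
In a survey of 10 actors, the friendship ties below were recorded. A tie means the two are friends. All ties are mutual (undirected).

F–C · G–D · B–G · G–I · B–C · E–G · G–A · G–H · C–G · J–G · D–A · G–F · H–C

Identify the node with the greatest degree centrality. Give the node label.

G

Degrees — A:2, B:2, C:4, D:2, E:1, F:2, G:9, H:2, I:1, J:1.
The maximum is 9, attained only by G.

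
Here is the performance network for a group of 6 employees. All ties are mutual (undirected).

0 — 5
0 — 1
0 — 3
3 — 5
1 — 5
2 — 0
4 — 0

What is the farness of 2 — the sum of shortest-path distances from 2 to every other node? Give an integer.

9

Distances from 2: 0:1, 1:2, 3:2, 4:2, 5:2.
Sum = 1 + 2 + 2 + 2 + 2 = 9.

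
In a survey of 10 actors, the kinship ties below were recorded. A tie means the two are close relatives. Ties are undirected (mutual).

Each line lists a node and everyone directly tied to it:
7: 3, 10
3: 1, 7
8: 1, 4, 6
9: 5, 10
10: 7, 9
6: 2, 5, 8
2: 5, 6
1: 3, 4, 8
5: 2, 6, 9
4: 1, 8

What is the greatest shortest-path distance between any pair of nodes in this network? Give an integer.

4

Eccentricity of each node (its greatest distance to any other): 1:4, 2:4, 3:4, 4:4, 5:4, 6:4, 7:4, 8:4, 9:4, 10:4.
The maximum eccentricity is 4, realized for instance by the pair 7–6 via 7 – 3 – 1 – 8 – 6. So the diameter is 4.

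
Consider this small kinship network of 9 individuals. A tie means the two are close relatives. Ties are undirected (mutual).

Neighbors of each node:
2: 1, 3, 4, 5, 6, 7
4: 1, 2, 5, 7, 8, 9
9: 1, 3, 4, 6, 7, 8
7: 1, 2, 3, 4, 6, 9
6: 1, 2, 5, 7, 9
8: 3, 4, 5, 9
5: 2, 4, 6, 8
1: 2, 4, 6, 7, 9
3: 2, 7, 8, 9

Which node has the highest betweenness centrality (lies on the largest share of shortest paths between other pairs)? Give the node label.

Unnormalized betweenness of each node: 1:2/5, 2:137/60, 3:13/15, 4:71/30, 5:31/30, 6:6/5, 7:79/60, 8:13/12, 9:49/20.
9 has the largest value, 49/20, making it the main broker — the node through which the most shortest paths run.

9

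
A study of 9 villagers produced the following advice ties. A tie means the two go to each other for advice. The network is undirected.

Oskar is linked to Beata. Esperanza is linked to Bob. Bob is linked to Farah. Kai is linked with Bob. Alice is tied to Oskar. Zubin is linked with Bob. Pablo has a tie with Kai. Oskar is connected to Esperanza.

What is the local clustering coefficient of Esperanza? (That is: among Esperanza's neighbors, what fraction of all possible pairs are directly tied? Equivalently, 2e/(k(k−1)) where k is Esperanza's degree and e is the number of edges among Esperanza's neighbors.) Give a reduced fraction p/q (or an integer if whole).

0

Esperanza's neighbors: Bob and Oskar (k = 2).
Possible neighbor pairs: C(2,2) = 1. Edges among them: none → e = 0.
Clustering(Esperanza) = 0/1.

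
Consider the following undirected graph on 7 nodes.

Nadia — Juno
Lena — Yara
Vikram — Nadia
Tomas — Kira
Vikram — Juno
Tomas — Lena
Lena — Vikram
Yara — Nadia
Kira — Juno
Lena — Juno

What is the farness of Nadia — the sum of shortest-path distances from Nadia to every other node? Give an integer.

10

Distances from Nadia: Juno:1, Kira:2, Lena:2, Tomas:3, Vikram:1, Yara:1.
Sum = 1 + 2 + 2 + 3 + 1 + 1 = 10.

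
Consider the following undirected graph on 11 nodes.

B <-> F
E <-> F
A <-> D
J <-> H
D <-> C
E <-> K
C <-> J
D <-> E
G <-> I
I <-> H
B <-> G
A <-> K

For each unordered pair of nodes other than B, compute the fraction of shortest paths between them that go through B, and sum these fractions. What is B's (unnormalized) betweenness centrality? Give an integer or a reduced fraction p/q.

9

Pairs whose geodesics pass through B — G–F: 1; G–E: 1; G–K: 1; G–A: 2/2; G–D: 1; F–H: 1; F–I: 1; E–I: 1; K–I: 1.
All other pairs contribute 0.
Summing the contributions gives betweenness(B) = 9.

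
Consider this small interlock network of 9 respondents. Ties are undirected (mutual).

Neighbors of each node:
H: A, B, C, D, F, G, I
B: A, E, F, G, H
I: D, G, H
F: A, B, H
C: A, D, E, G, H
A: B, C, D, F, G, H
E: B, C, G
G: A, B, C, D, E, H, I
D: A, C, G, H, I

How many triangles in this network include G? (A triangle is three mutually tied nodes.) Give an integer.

12

G's neighbors: A, B, C, D, E, H, and I.
Neighbor pairs that are themselves tied: G–A–B; G–A–C; G–A–D; G–A–H; G–B–E; G–B–H; G–C–D; G–C–E; G–C–H; G–D–H; G–D–I; G–H–I. Each forms one triangle with G, for 12 in total.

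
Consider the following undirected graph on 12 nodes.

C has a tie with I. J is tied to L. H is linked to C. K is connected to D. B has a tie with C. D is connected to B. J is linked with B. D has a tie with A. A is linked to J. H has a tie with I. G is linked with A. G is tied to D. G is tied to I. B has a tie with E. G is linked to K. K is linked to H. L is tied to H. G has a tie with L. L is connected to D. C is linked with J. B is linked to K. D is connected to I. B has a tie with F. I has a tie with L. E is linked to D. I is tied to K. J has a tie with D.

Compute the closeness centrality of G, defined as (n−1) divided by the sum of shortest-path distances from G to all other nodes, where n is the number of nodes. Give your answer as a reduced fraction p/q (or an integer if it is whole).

11/18

Distances from G: A:1, B:2, C:2, D:1, E:2, F:3, H:2, I:1, J:2, K:1, L:1. Sum = 18.
n = 12, so closeness = 11/18.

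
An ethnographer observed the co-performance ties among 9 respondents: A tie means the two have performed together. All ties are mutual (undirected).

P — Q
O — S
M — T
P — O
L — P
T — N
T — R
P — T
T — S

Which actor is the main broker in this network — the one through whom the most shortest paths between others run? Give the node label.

Unnormalized betweenness of each node: L:0, M:0, N:0, O:3/2, P:15, Q:0, R:0, S:2, T:39/2.
T has the largest value, 39/2, making it the main broker — the node through which the most shortest paths run.

T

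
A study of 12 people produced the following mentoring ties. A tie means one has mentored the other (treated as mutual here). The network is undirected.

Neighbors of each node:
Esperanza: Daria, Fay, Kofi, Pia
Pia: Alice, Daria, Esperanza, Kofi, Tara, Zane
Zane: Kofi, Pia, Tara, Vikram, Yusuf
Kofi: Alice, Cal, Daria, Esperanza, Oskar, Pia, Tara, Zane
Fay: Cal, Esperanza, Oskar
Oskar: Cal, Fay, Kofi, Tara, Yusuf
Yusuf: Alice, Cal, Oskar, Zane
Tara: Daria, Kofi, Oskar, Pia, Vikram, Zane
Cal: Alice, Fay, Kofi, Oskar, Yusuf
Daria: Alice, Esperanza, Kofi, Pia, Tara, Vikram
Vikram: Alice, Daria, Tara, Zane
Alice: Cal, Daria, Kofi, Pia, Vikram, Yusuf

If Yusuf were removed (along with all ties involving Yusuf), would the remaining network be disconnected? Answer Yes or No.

No

Even without Yusuf, every remaining node can still reach every other (the residual graph is connected), so Yusuf is not a cut vertex.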